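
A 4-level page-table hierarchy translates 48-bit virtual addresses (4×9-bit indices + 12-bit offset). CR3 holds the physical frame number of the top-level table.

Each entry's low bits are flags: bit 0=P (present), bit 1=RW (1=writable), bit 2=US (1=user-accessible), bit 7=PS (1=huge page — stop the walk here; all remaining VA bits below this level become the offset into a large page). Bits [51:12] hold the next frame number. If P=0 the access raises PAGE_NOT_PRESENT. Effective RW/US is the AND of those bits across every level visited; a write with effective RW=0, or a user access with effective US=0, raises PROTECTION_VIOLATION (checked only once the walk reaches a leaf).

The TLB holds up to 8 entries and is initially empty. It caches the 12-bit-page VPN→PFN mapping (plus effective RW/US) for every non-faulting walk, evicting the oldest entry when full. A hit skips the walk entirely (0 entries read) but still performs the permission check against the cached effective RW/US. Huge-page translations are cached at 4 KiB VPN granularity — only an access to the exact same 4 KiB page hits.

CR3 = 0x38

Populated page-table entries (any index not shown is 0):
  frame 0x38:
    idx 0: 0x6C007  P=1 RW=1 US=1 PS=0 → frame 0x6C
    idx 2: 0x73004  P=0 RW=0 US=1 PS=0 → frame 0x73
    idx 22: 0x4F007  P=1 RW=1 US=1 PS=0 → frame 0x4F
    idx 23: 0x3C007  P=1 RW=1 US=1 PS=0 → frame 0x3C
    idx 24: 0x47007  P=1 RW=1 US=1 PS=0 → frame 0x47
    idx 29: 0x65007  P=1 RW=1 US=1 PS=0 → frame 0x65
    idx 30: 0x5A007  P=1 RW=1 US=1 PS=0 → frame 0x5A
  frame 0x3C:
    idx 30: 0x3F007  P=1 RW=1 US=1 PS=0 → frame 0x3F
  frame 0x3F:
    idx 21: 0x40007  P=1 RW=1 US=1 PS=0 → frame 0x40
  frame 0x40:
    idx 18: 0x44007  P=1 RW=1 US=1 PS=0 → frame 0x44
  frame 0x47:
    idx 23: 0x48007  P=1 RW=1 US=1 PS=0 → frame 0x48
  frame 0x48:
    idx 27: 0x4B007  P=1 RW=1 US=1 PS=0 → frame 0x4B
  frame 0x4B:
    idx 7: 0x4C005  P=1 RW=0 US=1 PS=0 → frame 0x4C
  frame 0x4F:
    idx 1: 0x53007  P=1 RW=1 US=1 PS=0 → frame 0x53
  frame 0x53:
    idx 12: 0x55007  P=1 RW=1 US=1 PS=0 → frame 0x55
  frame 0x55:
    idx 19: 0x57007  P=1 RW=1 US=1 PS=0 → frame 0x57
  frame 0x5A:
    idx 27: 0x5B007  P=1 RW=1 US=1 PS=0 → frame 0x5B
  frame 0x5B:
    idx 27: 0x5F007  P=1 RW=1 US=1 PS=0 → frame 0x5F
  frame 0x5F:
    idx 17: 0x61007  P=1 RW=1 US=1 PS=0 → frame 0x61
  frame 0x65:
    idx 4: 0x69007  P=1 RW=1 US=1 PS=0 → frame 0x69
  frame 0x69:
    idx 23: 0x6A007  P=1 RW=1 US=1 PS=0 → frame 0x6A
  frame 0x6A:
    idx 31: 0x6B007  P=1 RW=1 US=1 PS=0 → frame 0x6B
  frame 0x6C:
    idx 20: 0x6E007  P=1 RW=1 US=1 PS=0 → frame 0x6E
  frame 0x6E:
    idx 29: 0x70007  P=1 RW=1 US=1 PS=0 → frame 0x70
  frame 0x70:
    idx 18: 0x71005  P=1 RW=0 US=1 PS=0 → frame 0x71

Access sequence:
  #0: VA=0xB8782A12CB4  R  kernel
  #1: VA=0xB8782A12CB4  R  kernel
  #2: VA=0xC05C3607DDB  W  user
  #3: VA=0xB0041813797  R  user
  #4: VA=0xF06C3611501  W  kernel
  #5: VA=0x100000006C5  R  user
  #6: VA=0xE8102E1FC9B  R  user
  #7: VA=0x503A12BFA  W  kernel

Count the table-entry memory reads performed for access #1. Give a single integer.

Trace:
#0 VA=0xB8782A12CB4 (r,kernel):
  L0 @0x38[23] → 0x3C007  P=1,RW=1,US=1,PS=0
  L1 @0x3C[30] → 0x3F007  P=1,RW=1,US=1,PS=0
  L2 @0x3F[21] → 0x40007  P=1,RW=1,US=1,PS=0
  L3 @0x40[18] → 0x44007  P=1,RW=1,US=1,PS=0
  ✓ 0x44CB4  — 4 lookups
#1 VA=0xB8782A12CB4 (r,kernel):
  TLB hit vpn=0xB8782A12 → PA=0x44CB4
#2 VA=0xC05C3607DDB (w,user):
  L0 @0x38[24] → 0x47007  P=1,RW=1,US=1,PS=0
  L1 @0x47[23] → 0x48007  P=1,RW=1,US=1,PS=0
  L2 @0x48[27] → 0x4B007  P=1,RW=1,US=1,PS=0
  L3 @0x4B[7] → 0x4C005  P=1,RW=0,US=1,PS=0
  → PROTECTION_VIOLATION  (4 entries read)
#3 VA=0xB0041813797 (r,user):
  L0 @0x38[22] → 0x4F007  P=1,RW=1,US=1,PS=0
  L1 @0x4F[1] → 0x53007  P=1,RW=1,US=1,PS=0
  L2 @0x53[12] → 0x55007  P=1,RW=1,US=1,PS=0
  L3 @0x55[19] → 0x57007  P=1,RW=1,US=1,PS=0
  ✓ 0x57797  — 4 lookups
#4 VA=0xF06C3611501 (w,kernel):
  L0 @0x38[30] → 0x5A007  P=1,RW=1,US=1,PS=0
  L1 @0x5A[27] → 0x5B007  P=1,RW=1,US=1,PS=0
  L2 @0x5B[27] → 0x5F007  P=1,RW=1,US=1,PS=0
  L3 @0x5F[17] → 0x61007  P=1,RW=1,US=1,PS=0
  ✓ 0x61501  — 4 lookups
#5 VA=0x100000006C5 (r,user):
  L0 @0x38[2] → 0x73004  P=0,RW=0,US=1,PS=0
  → PAGE_NOT_PRESENT  (1 entries read)
#6 VA=0xE8102E1FC9B (r,user):
  L0 @0x38[29] → 0x65007  P=1,RW=1,US=1,PS=0
  L1 @0x65[4] → 0x69007  P=1,RW=1,US=1,PS=0
  L2 @0x69[23] → 0x6A007  P=1,RW=1,US=1,PS=0
  L3 @0x6A[31] → 0x6B007  P=1,RW=1,US=1,PS=0
  ✓ 0x6BC9B  — 4 lookups
#7 VA=0x503A12BFA (w,kernel):
  L0 @0x38[0] → 0x6C007  P=1,RW=1,US=1,PS=0
  L1 @0x6C[20] → 0x6E007  P=1,RW=1,US=1,PS=0
  L2 @0x6E[29] → 0x70007  P=1,RW=1,US=1,PS=0
  L3 @0x70[18] → 0x71005  P=1,RW=0,US=1,PS=0
  → PROTECTION_VIOLATION  (4 entries read)

Entries read for #1: 0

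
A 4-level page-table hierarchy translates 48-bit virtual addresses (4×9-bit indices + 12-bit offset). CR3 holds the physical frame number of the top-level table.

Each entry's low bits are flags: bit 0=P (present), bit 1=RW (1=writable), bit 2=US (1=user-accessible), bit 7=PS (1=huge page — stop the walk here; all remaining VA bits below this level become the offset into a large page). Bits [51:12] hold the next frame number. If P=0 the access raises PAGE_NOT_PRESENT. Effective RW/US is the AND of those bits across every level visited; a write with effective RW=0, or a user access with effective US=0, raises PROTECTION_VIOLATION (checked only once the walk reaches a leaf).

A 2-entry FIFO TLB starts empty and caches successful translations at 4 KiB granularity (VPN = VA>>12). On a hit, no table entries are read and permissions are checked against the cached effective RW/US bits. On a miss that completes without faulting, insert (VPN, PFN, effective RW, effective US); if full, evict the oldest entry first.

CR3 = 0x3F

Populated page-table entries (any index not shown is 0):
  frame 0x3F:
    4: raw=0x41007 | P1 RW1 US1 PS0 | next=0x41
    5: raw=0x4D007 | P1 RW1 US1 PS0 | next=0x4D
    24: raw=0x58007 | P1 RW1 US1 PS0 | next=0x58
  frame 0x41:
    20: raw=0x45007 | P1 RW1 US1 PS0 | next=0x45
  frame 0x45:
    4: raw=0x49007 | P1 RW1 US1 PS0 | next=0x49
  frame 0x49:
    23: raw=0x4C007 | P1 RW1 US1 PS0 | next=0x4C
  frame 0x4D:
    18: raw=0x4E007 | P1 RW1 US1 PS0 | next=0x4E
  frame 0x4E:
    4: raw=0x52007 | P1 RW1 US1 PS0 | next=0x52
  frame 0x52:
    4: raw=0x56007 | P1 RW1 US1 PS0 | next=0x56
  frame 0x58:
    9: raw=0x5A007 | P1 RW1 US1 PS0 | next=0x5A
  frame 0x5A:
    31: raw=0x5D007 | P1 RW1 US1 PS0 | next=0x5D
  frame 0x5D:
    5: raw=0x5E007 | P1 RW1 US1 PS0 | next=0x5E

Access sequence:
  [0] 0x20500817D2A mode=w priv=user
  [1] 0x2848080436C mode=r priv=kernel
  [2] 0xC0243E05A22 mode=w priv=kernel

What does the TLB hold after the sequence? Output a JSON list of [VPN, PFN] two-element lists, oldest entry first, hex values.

Trace:
#0 VA=0x20500817D2A (w,user):
  lvl0: tbl 0x3F, slot 4 ⇒ 0x41007 (P1/RW1/US1/PS0)
  lvl1: tbl 0x41, slot 20 ⇒ 0x45007 (P1/RW1/US1/PS0)
  lvl2: tbl 0x45, slot 4 ⇒ 0x49007 (P1/RW1/US1/PS0)
  lvl3: tbl 0x49, slot 23 ⇒ 0x4C007 (P1/RW1/US1/PS0)
  ✓ 0x4CD2A  — 4 lookups
#1 VA=0x2848080436C (r,kernel):
  lvl0: tbl 0x3F, slot 5 ⇒ 0x4D007 (P1/RW1/US1/PS0)
  lvl1: tbl 0x4D, slot 18 ⇒ 0x4E007 (P1/RW1/US1/PS0)
  lvl2: tbl 0x4E, slot 4 ⇒ 0x52007 (P1/RW1/US1/PS0)
  lvl3: tbl 0x52, slot 4 ⇒ 0x56007 (P1/RW1/US1/PS0)
  ✓ 0x5636C  — 4 lookups
#2 VA=0xC0243E05A22 (w,kernel):
  lvl0: tbl 0x3F, slot 24 ⇒ 0x58007 (P1/RW1/US1/PS0)
  lvl1: tbl 0x58, slot 9 ⇒ 0x5A007 (P1/RW1/US1/PS0)
  lvl2: tbl 0x5A, slot 31 ⇒ 0x5D007 (P1/RW1/US1/PS0)
  lvl3: tbl 0x5D, slot 5 ⇒ 0x5E007 (P1/RW1/US1/PS0)
  ✓ 0x5EA22  — 4 lookups

TLB: [["0x28480804", "0x56"], ["0xC0243E05", "0x5E"]]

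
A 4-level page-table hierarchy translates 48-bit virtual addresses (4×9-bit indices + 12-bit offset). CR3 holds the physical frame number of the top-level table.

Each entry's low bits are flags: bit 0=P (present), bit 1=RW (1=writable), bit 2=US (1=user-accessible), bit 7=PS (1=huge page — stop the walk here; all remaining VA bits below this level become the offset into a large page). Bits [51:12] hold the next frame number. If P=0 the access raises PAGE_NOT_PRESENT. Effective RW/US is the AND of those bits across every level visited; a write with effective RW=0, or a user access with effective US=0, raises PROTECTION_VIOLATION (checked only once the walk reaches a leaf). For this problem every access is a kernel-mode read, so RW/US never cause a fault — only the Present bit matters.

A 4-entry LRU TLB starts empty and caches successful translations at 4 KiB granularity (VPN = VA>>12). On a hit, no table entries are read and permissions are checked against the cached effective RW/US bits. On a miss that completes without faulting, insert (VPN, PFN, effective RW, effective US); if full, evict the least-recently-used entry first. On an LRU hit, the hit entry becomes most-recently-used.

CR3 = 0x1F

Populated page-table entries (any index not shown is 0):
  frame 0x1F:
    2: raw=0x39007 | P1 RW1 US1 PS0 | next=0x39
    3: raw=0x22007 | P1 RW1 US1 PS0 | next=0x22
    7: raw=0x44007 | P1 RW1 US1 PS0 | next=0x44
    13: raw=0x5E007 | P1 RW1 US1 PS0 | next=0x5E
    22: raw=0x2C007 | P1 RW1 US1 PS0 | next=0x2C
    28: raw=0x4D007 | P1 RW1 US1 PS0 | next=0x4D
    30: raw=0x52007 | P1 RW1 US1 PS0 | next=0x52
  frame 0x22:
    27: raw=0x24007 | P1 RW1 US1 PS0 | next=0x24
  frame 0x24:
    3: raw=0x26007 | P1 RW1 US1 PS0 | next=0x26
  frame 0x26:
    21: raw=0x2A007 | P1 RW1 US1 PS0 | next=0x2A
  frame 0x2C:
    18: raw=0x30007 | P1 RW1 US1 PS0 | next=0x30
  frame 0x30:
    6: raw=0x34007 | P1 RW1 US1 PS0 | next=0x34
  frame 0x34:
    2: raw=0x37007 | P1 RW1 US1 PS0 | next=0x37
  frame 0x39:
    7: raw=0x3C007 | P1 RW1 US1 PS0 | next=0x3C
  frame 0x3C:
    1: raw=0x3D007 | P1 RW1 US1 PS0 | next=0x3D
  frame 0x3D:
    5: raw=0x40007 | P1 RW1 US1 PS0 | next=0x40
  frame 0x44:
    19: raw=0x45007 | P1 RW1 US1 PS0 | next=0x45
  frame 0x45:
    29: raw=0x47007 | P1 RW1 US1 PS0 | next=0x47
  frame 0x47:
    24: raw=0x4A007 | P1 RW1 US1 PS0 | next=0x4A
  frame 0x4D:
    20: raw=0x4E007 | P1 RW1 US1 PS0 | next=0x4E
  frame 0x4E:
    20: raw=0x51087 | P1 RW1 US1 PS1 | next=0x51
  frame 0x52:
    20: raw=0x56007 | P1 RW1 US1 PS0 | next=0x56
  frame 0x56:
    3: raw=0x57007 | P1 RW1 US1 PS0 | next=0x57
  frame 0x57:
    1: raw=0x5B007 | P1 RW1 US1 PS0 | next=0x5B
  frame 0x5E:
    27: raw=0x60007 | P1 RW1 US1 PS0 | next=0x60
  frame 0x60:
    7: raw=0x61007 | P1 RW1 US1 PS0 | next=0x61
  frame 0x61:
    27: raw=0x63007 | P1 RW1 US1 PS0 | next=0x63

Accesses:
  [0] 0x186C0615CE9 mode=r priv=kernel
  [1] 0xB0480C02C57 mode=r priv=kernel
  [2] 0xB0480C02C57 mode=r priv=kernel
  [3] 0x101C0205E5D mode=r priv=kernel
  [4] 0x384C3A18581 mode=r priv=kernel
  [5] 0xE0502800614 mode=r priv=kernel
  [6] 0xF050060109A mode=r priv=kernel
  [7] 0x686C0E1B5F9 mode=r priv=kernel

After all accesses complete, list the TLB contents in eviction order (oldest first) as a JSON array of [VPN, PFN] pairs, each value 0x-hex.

Trace:
#0 VA=0x186C0615CE9 (r,kernel):
  L0 @0x1F[3] → 0x22007  P=1,RW=1,US=1,PS=0
  L1 @0x22[27] → 0x24007  P=1,RW=1,US=1,PS=0
  L2 @0x24[3] → 0x26007  P=1,RW=1,US=1,PS=0
  L3 @0x26[21] → 0x2A007  P=1,RW=1,US=1,PS=0
  ⇒ phys 0x2ACE9  [4 reads]
#1 VA=0xB0480C02C57 (r,kernel):
  L0 @0x1F[22] → 0x2C007  P=1,RW=1,US=1,PS=0
  L1 @0x2C[18] → 0x30007  P=1,RW=1,US=1,PS=0
  L2 @0x30[6] → 0x34007  P=1,RW=1,US=1,PS=0
  L3 @0x34[2] → 0x37007  P=1,RW=1,US=1,PS=0
  ⇒ phys 0x37C57  [4 reads]
#2 VA=0xB0480C02C57 (r,kernel):
  TLB hit vpn=0xB0480C02 → PA=0x37C57
#3 VA=0x101C0205E5D (r,kernel):
  L0 @0x1F[2] → 0x39007  P=1,RW=1,US=1,PS=0
  L1 @0x39[7] → 0x3C007  P=1,RW=1,US=1,PS=0
  L2 @0x3C[1] → 0x3D007  P=1,RW=1,US=1,PS=0
  L3 @0x3D[5] → 0x40007  P=1,RW=1,US=1,PS=0
  ⇒ phys 0x40E5D  [4 reads]
#4 VA=0x384C3A18581 (r,kernel):
  L0 @0x1F[7] → 0x44007  P=1,RW=1,US=1,PS=0
  L1 @0x44[19] → 0x45007  P=1,RW=1,US=1,PS=0
  L2 @0x45[29] → 0x47007  P=1,RW=1,US=1,PS=0
  L3 @0x47[24] → 0x4A007  P=1,RW=1,US=1,PS=0
  ⇒ phys 0x4A581  [4 reads]
#5 VA=0xE0502800614 (r,kernel):
  L0 @0x1F[28] → 0x4D007  P=1,RW=1,US=1,PS=0
  L1 @0x4D[20] → 0x4E007  P=1,RW=1,US=1,PS=0
  L2 @0x4E[20] → 0x51087  P=1,RW=1,US=1,PS=1
  ⇒ phys 0x51614 (huge @L2)  [3 reads]
#6 VA=0xF050060109A (r,kernel):
  L0 @0x1F[30] → 0x52007  P=1,RW=1,US=1,PS=0
  L1 @0x52[20] → 0x56007  P=1,RW=1,US=1,PS=0
  L2 @0x56[3] → 0x57007  P=1,RW=1,US=1,PS=0
  L3 @0x57[1] → 0x5B007  P=1,RW=1,US=1,PS=0
  ⇒ phys 0x5B09A  [4 reads]
#7 VA=0x686C0E1B5F9 (r,kernel):
  L0 @0x1F[13] → 0x5E007  P=1,RW=1,US=1,PS=0
  L1 @0x5E[27] → 0x60007  P=1,RW=1,US=1,PS=0
  L2 @0x60[7] → 0x61007  P=1,RW=1,US=1,PS=0
  L3 @0x61[27] → 0x63007  P=1,RW=1,US=1,PS=0
  ⇒ phys 0x635F9  [4 reads]

TLB: [["0x384C3A18", "0x4A"], ["0xE0502800", "0x51"], ["0xF0500601", "0x5B"], ["0x686C0E1B", "0x63"]]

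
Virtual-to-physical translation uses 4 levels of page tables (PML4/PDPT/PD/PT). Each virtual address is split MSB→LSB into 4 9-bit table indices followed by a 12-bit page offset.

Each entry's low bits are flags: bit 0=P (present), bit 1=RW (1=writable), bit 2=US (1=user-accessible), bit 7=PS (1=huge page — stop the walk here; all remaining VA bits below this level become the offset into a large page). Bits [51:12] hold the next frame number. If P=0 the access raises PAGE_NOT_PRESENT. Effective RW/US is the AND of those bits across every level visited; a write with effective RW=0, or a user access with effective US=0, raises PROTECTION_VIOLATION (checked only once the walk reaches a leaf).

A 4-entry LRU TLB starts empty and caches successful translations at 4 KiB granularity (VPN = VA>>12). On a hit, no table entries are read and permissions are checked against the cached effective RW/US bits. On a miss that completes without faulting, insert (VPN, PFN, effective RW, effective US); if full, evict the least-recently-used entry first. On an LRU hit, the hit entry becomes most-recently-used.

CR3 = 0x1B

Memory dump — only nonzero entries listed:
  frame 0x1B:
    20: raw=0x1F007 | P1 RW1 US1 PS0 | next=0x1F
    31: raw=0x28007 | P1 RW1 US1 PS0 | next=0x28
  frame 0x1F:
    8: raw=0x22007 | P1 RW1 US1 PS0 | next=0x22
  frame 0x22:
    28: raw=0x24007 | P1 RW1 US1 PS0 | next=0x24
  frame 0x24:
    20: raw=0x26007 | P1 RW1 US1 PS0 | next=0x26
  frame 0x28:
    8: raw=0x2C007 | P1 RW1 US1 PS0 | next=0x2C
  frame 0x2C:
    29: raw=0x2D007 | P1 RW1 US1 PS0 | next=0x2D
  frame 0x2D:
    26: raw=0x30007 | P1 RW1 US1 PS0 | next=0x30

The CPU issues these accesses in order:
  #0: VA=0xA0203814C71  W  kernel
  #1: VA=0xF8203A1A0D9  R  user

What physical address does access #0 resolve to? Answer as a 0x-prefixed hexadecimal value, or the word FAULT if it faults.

Per-access translation:
#0 VA=0xA0203814C71 (w,kernel):
  [0] read 0x1B idx=20: raw=0x1F007 flags P=1 W=1 U=1 S=0
  [1] read 0x1F idx=8: raw=0x22007 flags P=1 W=1 U=1 S=0
  [2] read 0x22 idx=28: raw=0x24007 flags P=1 W=1 U=1 S=0
  [3] read 0x24 idx=20: raw=0x26007 flags P=1 W=1 U=1 S=0
  ⇒ phys 0x26C71  [4 reads]
#1 VA=0xF8203A1A0D9 (r,user):
  [0] read 0x1B idx=31: raw=0x28007 flags P=1 W=1 U=1 S=0
  [1] read 0x28 idx=8: raw=0x2C007 flags P=1 W=1 U=1 S=0
  [2] read 0x2C idx=29: raw=0x2D007 flags P=1 W=1 U=1 S=0
  [3] read 0x2D idx=26: raw=0x30007 flags P=1 W=1 U=1 S=0
  ⇒ phys 0x300D9  [4 reads]

Access #0 PA: 0x26C71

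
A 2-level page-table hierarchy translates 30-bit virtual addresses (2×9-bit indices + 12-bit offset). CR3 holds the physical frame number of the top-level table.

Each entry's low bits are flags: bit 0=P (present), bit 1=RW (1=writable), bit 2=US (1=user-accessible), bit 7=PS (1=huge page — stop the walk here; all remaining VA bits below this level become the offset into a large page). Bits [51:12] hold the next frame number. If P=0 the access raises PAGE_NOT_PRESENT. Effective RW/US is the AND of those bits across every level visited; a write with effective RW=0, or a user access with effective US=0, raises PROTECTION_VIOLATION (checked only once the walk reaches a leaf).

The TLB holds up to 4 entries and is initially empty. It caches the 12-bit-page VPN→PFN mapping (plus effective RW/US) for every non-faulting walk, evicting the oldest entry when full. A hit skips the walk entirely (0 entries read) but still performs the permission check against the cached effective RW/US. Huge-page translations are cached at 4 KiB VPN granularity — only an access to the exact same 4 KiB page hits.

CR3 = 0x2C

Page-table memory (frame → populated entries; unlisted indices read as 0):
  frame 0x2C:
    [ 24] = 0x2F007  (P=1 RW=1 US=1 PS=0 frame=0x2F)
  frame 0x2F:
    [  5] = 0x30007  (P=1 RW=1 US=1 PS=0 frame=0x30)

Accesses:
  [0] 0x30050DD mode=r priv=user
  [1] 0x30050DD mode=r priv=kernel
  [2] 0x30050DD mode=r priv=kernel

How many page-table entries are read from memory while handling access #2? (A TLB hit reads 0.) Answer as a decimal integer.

Trace:
#0 VA=0x30050DD (r,user):
  L0: frame=0x2C idx=24 entry=0x2F007 [P=1 RW=1 US=1 PS=0]
  L1: frame=0x2F idx=5 entry=0x30007 [P=1 RW=1 US=1 PS=0]
  ✓ 0x300DD  — 2 lookups
#1 VA=0x30050DD (r,kernel):
  TLB hit vpn=0x3005 → PA=0x300DD
#2 VA=0x30050DD (r,kernel):
  TLB hit vpn=0x3005 → PA=0x300DD

Entries read for #2: 0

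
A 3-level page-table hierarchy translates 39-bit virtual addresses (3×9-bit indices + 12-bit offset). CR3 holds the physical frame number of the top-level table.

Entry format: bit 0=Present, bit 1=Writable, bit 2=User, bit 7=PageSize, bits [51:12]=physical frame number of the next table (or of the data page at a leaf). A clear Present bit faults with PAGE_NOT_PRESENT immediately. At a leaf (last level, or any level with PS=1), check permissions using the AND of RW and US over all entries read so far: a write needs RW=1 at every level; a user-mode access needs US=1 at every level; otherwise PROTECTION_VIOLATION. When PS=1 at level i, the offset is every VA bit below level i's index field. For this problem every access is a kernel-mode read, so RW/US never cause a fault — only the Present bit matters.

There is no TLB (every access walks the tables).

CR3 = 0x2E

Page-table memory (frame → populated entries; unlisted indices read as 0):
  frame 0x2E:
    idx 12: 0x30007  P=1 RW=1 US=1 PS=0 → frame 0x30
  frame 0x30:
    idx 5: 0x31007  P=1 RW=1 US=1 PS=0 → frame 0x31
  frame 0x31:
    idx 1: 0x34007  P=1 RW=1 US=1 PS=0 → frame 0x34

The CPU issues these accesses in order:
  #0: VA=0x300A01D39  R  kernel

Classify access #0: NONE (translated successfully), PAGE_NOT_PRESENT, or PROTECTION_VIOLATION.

Walk each access:
#0 VA=0x300A01D39 (r,kernel):
  [0] read 0x2E idx=12: raw=0x30007 flags P=1 W=1 U=1 S=0
  [1] read 0x30 idx=5: raw=0x31007 flags P=1 W=1 U=1 S=0
  [2] read 0x31 idx=1: raw=0x34007 flags P=1 W=1 U=1 S=0
  ⇒ phys 0x34D39  [3 reads]

Access #0 fault: NONE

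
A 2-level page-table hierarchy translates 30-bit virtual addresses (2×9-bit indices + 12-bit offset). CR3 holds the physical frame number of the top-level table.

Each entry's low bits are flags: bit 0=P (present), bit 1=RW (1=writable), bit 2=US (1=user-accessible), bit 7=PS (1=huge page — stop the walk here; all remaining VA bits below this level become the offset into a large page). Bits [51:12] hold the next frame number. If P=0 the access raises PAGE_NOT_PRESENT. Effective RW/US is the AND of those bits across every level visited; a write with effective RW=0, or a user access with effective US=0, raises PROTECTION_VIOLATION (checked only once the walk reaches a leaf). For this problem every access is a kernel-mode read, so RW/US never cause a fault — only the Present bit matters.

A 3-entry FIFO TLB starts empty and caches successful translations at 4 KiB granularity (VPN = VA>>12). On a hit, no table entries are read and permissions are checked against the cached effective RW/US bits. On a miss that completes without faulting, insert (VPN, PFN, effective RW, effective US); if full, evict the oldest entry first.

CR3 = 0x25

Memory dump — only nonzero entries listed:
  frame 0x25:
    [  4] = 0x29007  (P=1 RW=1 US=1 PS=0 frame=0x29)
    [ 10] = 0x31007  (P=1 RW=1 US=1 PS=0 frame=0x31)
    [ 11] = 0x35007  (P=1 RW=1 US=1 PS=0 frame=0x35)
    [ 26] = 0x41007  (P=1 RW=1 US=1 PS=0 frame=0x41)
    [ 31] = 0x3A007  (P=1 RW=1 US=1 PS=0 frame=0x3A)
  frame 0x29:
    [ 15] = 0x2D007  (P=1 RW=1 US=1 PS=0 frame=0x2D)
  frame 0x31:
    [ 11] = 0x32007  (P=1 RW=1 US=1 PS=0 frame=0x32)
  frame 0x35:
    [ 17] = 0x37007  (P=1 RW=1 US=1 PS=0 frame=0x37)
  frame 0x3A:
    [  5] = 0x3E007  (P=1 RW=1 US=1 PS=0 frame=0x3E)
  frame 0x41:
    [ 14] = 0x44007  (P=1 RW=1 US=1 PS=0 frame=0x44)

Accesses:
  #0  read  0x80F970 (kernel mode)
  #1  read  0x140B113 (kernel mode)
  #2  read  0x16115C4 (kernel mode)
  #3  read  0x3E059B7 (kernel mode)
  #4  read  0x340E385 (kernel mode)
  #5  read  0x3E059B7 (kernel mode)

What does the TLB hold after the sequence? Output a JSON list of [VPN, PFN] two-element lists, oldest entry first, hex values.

Trace:
#0 VA=0x80F970 (r,kernel):
  [0] read 0x25 idx=4: raw=0x29007 flags P=1 W=1 U=1 S=0
  [1] read 0x29 idx=15: raw=0x2D007 flags P=1 W=1 U=1 S=0
  ⇒ phys 0x2D970  [2 reads]
#1 VA=0x140B113 (r,kernel):
  [0] read 0x25 idx=10: raw=0x31007 flags P=1 W=1 U=1 S=0
  [1] read 0x31 idx=11: raw=0x32007 flags P=1 W=1 U=1 S=0
  ⇒ phys 0x32113  [2 reads]
#2 VA=0x16115C4 (r,kernel):
  [0] read 0x25 idx=11: raw=0x35007 flags P=1 W=1 U=1 S=0
  [1] read 0x35 idx=17: raw=0x37007 flags P=1 W=1 U=1 S=0
  ⇒ phys 0x375C4  [2 reads]
#3 VA=0x3E059B7 (r,kernel):
  [0] read 0x25 idx=31: raw=0x3A007 flags P=1 W=1 U=1 S=0
  [1] read 0x3A idx=5: raw=0x3E007 flags P=1 W=1 U=1 S=0
  ⇒ phys 0x3E9B7  [2 reads]
#4 VA=0x340E385 (r,kernel):
  [0] read 0x25 idx=26: raw=0x41007 flags P=1 W=1 U=1 S=0
  [1] read 0x41 idx=14: raw=0x44007 flags P=1 W=1 U=1 S=0
  ⇒ phys 0x44385  [2 reads]
#5 VA=0x3E059B7 (r,kernel):
  TLB hit vpn=0x3E05 → PA=0x3E9B7

TLB: [["0x1611", "0x37"], ["0x3E05", "0x3E"], ["0x340E", "0x44"]]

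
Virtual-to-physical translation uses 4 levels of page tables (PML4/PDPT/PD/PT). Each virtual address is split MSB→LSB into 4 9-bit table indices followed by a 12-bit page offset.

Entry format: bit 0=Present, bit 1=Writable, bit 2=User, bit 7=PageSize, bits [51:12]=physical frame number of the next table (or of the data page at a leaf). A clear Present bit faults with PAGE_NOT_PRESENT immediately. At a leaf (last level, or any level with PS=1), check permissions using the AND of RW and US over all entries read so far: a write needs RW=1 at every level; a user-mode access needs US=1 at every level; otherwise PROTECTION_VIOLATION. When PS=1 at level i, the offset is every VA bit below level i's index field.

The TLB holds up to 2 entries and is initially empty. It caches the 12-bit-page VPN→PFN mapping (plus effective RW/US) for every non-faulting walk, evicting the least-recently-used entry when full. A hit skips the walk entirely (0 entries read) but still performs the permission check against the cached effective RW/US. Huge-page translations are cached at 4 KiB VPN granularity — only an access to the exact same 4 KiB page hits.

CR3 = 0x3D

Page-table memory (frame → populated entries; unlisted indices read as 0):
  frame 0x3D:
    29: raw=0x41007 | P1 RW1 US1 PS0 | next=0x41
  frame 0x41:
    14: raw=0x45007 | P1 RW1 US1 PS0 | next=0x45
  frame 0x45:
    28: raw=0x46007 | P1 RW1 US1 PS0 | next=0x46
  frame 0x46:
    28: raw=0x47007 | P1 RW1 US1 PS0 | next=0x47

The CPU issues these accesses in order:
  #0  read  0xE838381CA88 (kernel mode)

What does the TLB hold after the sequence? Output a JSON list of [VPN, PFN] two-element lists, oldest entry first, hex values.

Per-access translation:
#0 VA=0xE838381CA88 (r,kernel):
  lvl0: tbl 0x3D, slot 29 ⇒ 0x41007 (P1/RW1/US1/PS0)
  lvl1: tbl 0x41, slot 14 ⇒ 0x45007 (P1/RW1/US1/PS0)
  lvl2: tbl 0x45, slot 28 ⇒ 0x46007 (P1/RW1/US1/PS0)
  lvl3: tbl 0x46, slot 28 ⇒ 0x47007 (P1/RW1/US1/PS0)
  ✓ 0x47A88  — 4 lookups

TLB: [["0xE838381C", "0x47"]]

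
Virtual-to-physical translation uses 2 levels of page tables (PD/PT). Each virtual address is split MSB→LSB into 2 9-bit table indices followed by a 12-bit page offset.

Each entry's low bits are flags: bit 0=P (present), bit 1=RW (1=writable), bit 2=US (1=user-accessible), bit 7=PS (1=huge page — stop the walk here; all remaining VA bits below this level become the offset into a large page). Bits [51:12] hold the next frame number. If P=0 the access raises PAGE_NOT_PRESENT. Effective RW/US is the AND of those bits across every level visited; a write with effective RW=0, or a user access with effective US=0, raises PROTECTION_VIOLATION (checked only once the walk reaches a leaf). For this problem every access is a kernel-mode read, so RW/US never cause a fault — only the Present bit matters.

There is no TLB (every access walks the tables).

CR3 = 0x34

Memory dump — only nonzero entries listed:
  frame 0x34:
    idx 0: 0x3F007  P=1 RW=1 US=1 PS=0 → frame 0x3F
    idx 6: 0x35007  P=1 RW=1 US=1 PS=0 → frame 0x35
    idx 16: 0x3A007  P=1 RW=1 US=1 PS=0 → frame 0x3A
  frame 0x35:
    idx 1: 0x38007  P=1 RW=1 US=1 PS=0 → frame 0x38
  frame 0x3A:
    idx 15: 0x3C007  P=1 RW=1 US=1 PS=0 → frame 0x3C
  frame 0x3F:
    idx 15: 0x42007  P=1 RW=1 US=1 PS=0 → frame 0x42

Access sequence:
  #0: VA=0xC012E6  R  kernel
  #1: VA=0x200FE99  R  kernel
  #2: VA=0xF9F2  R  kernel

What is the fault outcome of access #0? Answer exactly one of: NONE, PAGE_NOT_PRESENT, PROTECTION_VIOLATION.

Per-access translation:
#0 VA=0xC012E6 (r,kernel):
  L0 @0x34[6] → 0x35007  P=1,RW=1,US=1,PS=0
  L1 @0x35[1] → 0x38007  P=1,RW=1,US=1,PS=0
  ✓ 0x382E6  — 2 lookups
#1 VA=0x200FE99 (r,kernel):
  L0 @0x34[16] → 0x3A007  P=1,RW=1,US=1,PS=0
  L1 @0x3A[15] → 0x3C007  P=1,RW=1,US=1,PS=0
  ✓ 0x3CE99  — 2 lookups
#2 VA=0xF9F2 (r,kernel):
  L0 @0x34[0] → 0x3F007  P=1,RW=1,US=1,PS=0
  L1 @0x3F[15] → 0x42007  P=1,RW=1,US=1,PS=0
  ✓ 0x429F2  — 2 lookups

Access #0 fault: NONE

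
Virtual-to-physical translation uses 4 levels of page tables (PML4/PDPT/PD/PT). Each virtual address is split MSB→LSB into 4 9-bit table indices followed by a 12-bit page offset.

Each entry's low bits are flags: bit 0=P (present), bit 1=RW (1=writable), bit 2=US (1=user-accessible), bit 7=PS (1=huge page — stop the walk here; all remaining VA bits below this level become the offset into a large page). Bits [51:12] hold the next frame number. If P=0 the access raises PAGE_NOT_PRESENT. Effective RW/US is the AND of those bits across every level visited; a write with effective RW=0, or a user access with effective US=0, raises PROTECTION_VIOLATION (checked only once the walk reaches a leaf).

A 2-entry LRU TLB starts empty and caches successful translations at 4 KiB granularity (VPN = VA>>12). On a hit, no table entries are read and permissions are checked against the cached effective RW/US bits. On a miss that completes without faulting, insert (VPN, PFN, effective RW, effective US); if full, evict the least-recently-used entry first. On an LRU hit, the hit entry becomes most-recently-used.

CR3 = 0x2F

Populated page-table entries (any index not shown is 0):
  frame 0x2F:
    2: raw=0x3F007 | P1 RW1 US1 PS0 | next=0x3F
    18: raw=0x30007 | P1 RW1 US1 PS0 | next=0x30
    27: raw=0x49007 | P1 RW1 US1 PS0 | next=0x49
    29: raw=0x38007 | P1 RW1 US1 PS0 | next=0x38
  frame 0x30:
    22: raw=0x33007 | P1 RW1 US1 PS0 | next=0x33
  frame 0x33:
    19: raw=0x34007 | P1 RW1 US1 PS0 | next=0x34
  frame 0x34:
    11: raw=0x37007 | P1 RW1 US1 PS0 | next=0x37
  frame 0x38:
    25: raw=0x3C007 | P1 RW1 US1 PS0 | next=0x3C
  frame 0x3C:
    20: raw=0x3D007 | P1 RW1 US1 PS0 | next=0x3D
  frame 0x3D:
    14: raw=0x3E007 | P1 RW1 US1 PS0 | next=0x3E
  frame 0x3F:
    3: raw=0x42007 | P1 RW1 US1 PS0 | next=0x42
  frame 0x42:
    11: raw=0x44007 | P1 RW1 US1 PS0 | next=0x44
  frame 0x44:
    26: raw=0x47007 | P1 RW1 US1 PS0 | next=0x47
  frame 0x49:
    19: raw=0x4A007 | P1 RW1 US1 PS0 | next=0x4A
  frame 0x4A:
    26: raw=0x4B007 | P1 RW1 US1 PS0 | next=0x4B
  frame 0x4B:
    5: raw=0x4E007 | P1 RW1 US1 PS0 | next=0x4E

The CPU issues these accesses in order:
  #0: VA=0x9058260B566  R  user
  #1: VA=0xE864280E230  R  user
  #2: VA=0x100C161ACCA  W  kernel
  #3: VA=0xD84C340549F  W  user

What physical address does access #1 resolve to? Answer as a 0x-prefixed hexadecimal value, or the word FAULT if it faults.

Per-access translation:
#0 VA=0x9058260B566 (r,user):
  L0 @0x2F[18] → 0x30007  P=1,RW=1,US=1,PS=0
  L1 @0x30[22] → 0x33007  P=1,RW=1,US=1,PS=0
  L2 @0x33[19] → 0x34007  P=1,RW=1,US=1,PS=0
  L3 @0x34[11] → 0x37007  P=1,RW=1,US=1,PS=0
  ✓ 0x37566  — 4 lookups
#1 VA=0xE864280E230 (r,user):
  L0 @0x2F[29] → 0x38007  P=1,RW=1,US=1,PS=0
  L1 @0x38[25] → 0x3C007  P=1,RW=1,US=1,PS=0
  L2 @0x3C[20] → 0x3D007  P=1,RW=1,US=1,PS=0
  L3 @0x3D[14] → 0x3E007  P=1,RW=1,US=1,PS=0
  ✓ 0x3E230  — 4 lookups
#2 VA=0x100C161ACCA (w,kernel):
  L0 @0x2F[2] → 0x3F007  P=1,RW=1,US=1,PS=0
  L1 @0x3F[3] → 0x42007  P=1,RW=1,US=1,PS=0
  L2 @0x42[11] → 0x44007  P=1,RW=1,US=1,PS=0
  L3 @0x44[26] → 0x47007  P=1,RW=1,US=1,PS=0
  ✓ 0x47CCA  — 4 lookups
#3 VA=0xD84C340549F (w,user):
  L0 @0x2F[27] → 0x49007  P=1,RW=1,US=1,PS=0
  L1 @0x49[19] → 0x4A007  P=1,RW=1,US=1,PS=0
  L2 @0x4A[26] → 0x4B007  P=1,RW=1,US=1,PS=0
  L3 @0x4B[5] → 0x4E007  P=1,RW=1,US=1,PS=0
  ✓ 0x4E49F  — 4 lookups

Access #1 PA: 0x3E230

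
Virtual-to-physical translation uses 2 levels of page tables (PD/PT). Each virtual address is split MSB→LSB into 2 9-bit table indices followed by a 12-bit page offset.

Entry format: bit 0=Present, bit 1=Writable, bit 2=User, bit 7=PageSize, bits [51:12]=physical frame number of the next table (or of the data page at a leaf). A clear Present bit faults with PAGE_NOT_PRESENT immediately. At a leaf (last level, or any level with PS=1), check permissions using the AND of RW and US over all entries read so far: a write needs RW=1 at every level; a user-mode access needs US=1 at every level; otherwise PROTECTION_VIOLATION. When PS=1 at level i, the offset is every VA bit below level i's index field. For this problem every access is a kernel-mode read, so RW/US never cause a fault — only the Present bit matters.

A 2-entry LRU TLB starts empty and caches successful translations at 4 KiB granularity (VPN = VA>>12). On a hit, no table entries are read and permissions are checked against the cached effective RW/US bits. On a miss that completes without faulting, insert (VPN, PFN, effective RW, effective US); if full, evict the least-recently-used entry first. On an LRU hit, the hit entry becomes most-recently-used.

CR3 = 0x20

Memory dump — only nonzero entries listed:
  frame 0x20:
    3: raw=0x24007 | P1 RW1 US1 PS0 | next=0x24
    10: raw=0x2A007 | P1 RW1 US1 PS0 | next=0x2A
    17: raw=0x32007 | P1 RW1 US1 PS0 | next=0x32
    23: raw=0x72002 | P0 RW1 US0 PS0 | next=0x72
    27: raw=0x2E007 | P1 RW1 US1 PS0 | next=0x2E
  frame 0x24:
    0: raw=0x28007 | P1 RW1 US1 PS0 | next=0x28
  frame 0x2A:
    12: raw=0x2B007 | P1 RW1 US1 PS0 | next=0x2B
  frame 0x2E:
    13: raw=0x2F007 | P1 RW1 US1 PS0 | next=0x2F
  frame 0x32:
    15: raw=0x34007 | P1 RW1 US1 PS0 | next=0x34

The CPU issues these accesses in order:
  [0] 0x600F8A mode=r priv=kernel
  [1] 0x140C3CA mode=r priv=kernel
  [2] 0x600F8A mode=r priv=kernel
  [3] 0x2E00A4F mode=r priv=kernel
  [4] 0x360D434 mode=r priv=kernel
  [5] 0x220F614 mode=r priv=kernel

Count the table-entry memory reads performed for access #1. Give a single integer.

Walk each access:
#0 VA=0x600F8A (r,kernel):
  [0] read 0x20 idx=3: raw=0x24007 flags P=1 W=1 U=1 S=0
  [1] read 0x24 idx=0: raw=0x28007 flags P=1 W=1 U=1 S=0
  ⇒ phys 0x28F8A  [2 reads]
#1 VA=0x140C3CA (r,kernel):
  [0] read 0x20 idx=10: raw=0x2A007 flags P=1 W=1 U=1 S=0
  [1] read 0x2A idx=12: raw=0x2B007 flags P=1 W=1 U=1 S=0
  ⇒ phys 0x2B3CA  [2 reads]
#2 VA=0x600F8A (r,kernel):
  TLB hit vpn=0x600 → PA=0x28F8A
#3 VA=0x2E00A4F (r,kernel):
  [0] read 0x20 idx=23: raw=0x72002 flags P=0 W=1 U=0 S=0
  → PAGE_NOT_PRESENT  (1 entries read)
#4 VA=0x360D434 (r,kernel):
  [0] read 0x20 idx=27: raw=0x2E007 flags P=1 W=1 U=1 S=0
  [1] read 0x2E idx=13: raw=0x2F007 flags P=1 W=1 U=1 S=0
  ⇒ phys 0x2F434  [2 reads]
#5 VA=0x220F614 (r,kernel):
  [0] read 0x20 idx=17: raw=0x32007 flags P=1 W=1 U=1 S=0
  [1] read 0x32 idx=15: raw=0x34007 flags P=1 W=1 U=1 S=0
  ⇒ phys 0x34614  [2 reads]

Entries read for #1: 2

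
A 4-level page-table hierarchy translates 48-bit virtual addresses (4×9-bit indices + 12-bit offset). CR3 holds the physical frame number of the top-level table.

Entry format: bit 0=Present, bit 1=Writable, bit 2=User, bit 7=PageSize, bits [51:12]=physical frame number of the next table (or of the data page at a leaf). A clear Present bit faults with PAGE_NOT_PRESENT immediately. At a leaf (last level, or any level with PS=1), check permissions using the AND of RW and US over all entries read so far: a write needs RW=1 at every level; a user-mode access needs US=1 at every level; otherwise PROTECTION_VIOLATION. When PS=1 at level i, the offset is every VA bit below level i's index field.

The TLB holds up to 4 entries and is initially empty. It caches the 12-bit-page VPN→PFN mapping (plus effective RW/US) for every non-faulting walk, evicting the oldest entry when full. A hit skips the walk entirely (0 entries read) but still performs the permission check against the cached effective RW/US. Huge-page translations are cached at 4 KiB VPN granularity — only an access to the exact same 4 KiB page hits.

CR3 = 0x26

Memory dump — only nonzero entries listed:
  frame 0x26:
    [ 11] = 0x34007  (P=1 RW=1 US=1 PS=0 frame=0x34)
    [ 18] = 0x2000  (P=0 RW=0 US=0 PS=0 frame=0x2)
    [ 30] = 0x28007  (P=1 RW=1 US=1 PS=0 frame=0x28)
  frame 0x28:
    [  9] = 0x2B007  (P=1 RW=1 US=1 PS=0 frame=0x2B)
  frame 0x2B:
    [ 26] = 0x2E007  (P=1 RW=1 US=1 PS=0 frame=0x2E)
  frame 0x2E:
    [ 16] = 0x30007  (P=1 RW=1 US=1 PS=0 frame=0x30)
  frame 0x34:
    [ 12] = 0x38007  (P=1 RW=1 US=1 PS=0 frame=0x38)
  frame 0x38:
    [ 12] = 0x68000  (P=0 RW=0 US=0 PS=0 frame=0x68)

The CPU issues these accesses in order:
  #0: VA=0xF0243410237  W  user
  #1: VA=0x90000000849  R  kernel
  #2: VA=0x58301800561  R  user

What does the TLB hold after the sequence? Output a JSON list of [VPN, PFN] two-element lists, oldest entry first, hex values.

Walk each access:
#0 VA=0xF0243410237 (w,user):
  L0: frame=0x26 idx=30 entry=0x28007 [P=1 RW=1 US=1 PS=0]
  L1: frame=0x28 idx=9 entry=0x2B007 [P=1 RW=1 US=1 PS=0]
  L2: frame=0x2B idx=26 entry=0x2E007 [P=1 RW=1 US=1 PS=0]
  L3: frame=0x2E idx=16 entry=0x30007 [P=1 RW=1 US=1 PS=0]
  ⇒ phys 0x30237  [4 reads]
#1 VA=0x90000000849 (r,kernel):
  L0: frame=0x26 idx=18 entry=0x2000 [P=0 RW=0 US=0 PS=0]
  ✗ PAGE_NOT_PRESENT  [1 reads]
#2 VA=0x58301800561 (r,user):
  L0: frame=0x26 idx=11 entry=0x34007 [P=1 RW=1 US=1 PS=0]
  L1: frame=0x34 idx=12 entry=0x38007 [P=1 RW=1 US=1 PS=0]
  L2: frame=0x38 idx=12 entry=0x68000 [P=0 RW=0 US=0 PS=0]
  ✗ PAGE_NOT_PRESENT  [3 reads]

TLB: [["0xF0243410", "0x30"]]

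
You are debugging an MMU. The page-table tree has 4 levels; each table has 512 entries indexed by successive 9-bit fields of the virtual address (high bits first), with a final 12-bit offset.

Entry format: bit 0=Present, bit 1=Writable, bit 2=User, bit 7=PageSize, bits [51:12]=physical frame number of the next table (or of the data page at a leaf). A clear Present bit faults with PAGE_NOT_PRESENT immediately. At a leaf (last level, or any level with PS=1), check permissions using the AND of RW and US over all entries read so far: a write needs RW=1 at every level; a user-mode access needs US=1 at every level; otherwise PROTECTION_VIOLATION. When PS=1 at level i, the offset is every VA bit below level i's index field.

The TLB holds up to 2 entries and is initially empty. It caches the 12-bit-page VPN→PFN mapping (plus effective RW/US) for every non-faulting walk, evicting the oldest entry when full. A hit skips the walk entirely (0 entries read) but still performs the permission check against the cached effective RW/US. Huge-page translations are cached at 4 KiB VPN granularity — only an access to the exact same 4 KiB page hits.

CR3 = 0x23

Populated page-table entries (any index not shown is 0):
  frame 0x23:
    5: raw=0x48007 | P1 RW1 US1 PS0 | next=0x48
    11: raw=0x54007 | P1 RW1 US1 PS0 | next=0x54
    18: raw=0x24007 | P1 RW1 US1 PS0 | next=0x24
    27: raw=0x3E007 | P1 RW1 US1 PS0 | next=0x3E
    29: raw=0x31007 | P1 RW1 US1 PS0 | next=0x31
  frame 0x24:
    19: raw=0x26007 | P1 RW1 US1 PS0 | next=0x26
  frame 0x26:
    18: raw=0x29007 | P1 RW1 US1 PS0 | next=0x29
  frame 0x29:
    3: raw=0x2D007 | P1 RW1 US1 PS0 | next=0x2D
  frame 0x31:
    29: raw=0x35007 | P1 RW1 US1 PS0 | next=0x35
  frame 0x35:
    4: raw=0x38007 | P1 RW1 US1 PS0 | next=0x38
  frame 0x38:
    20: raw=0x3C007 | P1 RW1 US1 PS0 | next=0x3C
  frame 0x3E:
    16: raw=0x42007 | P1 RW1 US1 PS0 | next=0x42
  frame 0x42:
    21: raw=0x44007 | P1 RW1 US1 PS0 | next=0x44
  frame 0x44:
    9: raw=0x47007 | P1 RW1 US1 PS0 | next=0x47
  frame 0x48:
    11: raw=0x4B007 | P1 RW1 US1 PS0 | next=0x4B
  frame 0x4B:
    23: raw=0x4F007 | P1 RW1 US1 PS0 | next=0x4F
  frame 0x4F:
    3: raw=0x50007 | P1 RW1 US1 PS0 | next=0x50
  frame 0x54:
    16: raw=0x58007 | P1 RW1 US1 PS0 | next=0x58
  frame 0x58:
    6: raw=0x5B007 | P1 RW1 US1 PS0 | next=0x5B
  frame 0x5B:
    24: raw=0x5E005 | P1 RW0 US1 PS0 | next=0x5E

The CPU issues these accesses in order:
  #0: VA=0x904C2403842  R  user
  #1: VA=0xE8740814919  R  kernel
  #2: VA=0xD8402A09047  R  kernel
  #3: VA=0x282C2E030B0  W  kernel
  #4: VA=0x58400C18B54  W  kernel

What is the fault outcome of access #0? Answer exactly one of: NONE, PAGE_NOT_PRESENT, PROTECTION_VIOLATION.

Per-access translation:
#0 VA=0x904C2403842 (r,user):
  L0: frame=0x23 idx=18 entry=0x24007 [P=1 RW=1 US=1 PS=0]
  L1: frame=0x24 idx=19 entry=0x26007 [P=1 RW=1 US=1 PS=0]
  L2: frame=0x26 idx=18 entry=0x29007 [P=1 RW=1 US=1 PS=0]
  L3: frame=0x29 idx=3 entry=0x2D007 [P=1 RW=1 US=1 PS=0]
  → PA=0x2D842  (4 entries read)
#1 VA=0xE8740814919 (r,kernel):
  L0: frame=0x23 idx=29 entry=0x31007 [P=1 RW=1 US=1 PS=0]
  L1: frame=0x31 idx=29 entry=0x35007 [P=1 RW=1 US=1 PS=0]
  L2: frame=0x35 idx=4 entry=0x38007 [P=1 RW=1 US=1 PS=0]
  L3: frame=0x38 idx=20 entry=0x3C007 [P=1 RW=1 US=1 PS=0]
  → PA=0x3C919  (4 entries read)
#2 VA=0xD8402A09047 (r,kernel):
  L0: frame=0x23 idx=27 entry=0x3E007 [P=1 RW=1 US=1 PS=0]
  L1: frame=0x3E idx=16 entry=0x42007 [P=1 RW=1 US=1 PS=0]
  L2: frame=0x42 idx=21 entry=0x44007 [P=1 RW=1 US=1 PS=0]
  L3: frame=0x44 idx=9 entry=0x47007 [P=1 RW=1 US=1 PS=0]
  → PA=0x47047  (4 entries read)
#3 VA=0x282C2E030B0 (w,kernel):
  L0: frame=0x23 idx=5 entry=0x48007 [P=1 RW=1 US=1 PS=0]
  L1: frame=0x48 idx=11 entry=0x4B007 [P=1 RW=1 US=1 PS=0]
  L2: frame=0x4B idx=23 entry=0x4F007 [P=1 RW=1 US=1 PS=0]
  L3: frame=0x4F idx=3 entry=0x50007 [P=1 RW=1 US=1 PS=0]
  → PA=0x500B0  (4 entries read)
#4 VA=0x58400C18B54 (w,kernel):
  L0: frame=0x23 idx=11 entry=0x54007 [P=1 RW=1 US=1 PS=0]
  L1: frame=0x54 idx=16 entry=0x58007 [P=1 RW=1 US=1 PS=0]
  L2: frame=0x58 idx=6 entry=0x5B007 [P=1 RW=1 US=1 PS=0]
  L3: frame=0x5B idx=24 entry=0x5E005 [P=1 RW=0 US=1 PS=0]
  ⇒ fault: PROTECTION_VIOLATION  — 4 lookups

Access #0 fault: NONE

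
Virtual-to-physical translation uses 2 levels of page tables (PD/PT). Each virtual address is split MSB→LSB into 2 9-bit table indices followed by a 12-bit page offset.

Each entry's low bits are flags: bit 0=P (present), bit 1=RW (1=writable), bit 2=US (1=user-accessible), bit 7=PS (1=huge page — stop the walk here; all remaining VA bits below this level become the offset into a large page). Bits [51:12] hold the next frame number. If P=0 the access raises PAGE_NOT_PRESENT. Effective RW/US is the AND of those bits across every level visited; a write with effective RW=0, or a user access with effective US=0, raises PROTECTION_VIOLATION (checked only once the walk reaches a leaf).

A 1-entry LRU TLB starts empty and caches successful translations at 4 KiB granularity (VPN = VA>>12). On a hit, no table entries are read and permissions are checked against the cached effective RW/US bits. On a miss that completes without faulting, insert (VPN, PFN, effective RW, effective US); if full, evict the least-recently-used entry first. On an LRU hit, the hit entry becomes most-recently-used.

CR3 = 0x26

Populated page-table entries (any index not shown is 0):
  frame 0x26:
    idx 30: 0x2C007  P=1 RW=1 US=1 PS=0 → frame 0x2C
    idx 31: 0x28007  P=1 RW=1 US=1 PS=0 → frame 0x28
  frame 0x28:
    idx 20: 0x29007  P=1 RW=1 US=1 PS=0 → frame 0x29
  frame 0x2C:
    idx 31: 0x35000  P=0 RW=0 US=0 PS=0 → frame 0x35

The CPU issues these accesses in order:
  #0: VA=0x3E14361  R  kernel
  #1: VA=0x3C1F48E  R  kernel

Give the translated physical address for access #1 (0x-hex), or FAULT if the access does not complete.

Trace:
#0 VA=0x3E14361 (r,kernel):
  L0: frame=0x26 idx=31 entry=0x28007 [P=1 RW=1 US=1 PS=0]
  L1: frame=0x28 idx=20 entry=0x29007 [P=1 RW=1 US=1 PS=0]
  ⇒ phys 0x29361  [2 reads]
#1 VA=0x3C1F48E (r,kernel):
  L0: frame=0x26 idx=30 entry=0x2C007 [P=1 RW=1 US=1 PS=0]
  L1: frame=0x2C idx=31 entry=0x35000 [P=0 RW=0 US=0 PS=0]
  → PAGE_NOT_PRESENT  (2 entries read)

Access #1 PA: FAULT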